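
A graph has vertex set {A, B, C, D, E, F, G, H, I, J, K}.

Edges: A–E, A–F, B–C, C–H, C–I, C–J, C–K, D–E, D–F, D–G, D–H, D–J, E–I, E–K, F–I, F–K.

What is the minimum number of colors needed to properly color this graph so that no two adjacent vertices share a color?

The cycle E-K-C-H-D-E has odd length 5, so it cannot be 2-colored; at least 3 colors are needed.
3 colors suffice: color 1 → {A, C, D}; color 2 → {B, E, F, G, H, J}; color 3 → {I, K}. Every edge joins two different colors.

3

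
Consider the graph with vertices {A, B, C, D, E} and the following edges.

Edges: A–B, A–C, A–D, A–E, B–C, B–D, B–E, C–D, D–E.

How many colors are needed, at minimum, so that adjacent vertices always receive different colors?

A, B, D, E are pairwise adjacent (a clique of size 4), so at least 4 colors are needed.
4 colors suffice: color red → {B}; color blue → {A}; color green → {D}; color yellow → {C, E}. Every edge joins two different colors.

4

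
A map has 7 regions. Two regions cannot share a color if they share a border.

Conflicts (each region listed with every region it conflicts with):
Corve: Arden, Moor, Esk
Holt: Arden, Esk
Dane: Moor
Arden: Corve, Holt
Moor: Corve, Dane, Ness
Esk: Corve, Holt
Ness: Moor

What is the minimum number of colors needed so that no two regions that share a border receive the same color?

2

Corve and Moor conflict, so at least 2 colors are needed.
One proper 2-coloring: Corve=2, Holt=2, Dane=2, Arden=1, Moor=1, Esk=1, Ness=2. Each listed conflict is separated.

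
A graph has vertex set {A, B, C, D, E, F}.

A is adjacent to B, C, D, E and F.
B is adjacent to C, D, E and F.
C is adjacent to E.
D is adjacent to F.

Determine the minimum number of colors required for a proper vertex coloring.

4

A, B, C, E are mutually adjacent (a clique of size 4), so at least 4 colors are needed.
One proper 4-coloring: A=1, B=2, C=3, D=3, E=4, F=4. No two adjacent vertices share a color.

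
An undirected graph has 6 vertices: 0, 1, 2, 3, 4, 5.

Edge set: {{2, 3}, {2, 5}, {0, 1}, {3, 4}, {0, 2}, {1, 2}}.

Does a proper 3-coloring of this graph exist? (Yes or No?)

The chromatic number is 3. 0, 1, 2 are pairwise adjacent, so at least 3 colors are needed.
One proper 3-coloring: 0=blue, 1=green, 2=red, 3=blue, 4=red, 5=blue.
That is already a proper 3-coloring.

Yes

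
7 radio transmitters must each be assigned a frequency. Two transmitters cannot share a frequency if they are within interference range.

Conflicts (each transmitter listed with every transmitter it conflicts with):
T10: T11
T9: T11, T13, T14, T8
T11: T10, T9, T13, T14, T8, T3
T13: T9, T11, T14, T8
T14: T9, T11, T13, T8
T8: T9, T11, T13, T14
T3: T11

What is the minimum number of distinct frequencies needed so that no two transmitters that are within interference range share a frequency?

5

T9, T11, T13, T14, T8 are mutually in conflict, so at least 5 frequencies are needed.
5 frequencies suffice: T10=2, T9=3, T11=1, T13=5, T14=2, T8=4, T3=2. Each listed conflict is separated.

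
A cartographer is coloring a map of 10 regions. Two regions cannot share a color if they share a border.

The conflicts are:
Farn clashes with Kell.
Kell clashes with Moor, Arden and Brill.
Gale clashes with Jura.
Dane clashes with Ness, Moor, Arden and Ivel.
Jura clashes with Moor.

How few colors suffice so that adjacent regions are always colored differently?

2

Kell and Arden conflict, so at least 2 colors are needed.
2 colors suffice: color 1 → {Kell, Dane, Jura}; color 2 → {Farn, Gale, Ness, Moor, Arden, Ivel, Brill}. No two conflicting regions share a color.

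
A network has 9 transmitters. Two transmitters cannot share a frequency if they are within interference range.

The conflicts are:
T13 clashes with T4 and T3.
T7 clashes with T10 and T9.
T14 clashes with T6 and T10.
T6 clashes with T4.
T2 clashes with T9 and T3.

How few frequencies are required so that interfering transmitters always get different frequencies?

3

The cycle T6-T14-T10-T7-T9-T2-T3-T13-T4-T6 has odd length 9, so it cannot be 2-colored; at least 3 frequencies are needed.
3 frequencies suffice: frequency 1 → {T14, T4, T9, T3}; frequency 2 → {T13, T7, T6, T2}; frequency 3 → {T10}. No two conflicting transmitters share a frequency.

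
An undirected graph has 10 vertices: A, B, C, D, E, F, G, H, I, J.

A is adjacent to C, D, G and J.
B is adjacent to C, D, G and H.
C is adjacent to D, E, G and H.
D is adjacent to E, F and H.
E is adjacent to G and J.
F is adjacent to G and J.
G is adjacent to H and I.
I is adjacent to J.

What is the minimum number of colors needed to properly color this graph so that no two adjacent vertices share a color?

4

B, C, D, H are pairwise adjacent (a clique of size 4), so at least 4 colors are needed.
4 colors suffice: color red → {D, G, J}; color blue → {C, F, I}; color green → {A, E, H}; color yellow → {B}. Each edge has distinct colors on its endpoints.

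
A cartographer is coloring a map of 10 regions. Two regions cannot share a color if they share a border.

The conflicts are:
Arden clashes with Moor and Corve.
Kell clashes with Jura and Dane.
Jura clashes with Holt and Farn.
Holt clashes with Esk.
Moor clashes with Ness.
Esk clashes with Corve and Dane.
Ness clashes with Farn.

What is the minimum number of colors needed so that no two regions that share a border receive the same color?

The cycle Kell-Dane-Esk-Holt-Jura-Kell has odd length 5, so it cannot be 2-colored; at least 3 colors are needed.
3 colors suffice: color 1 → {Arden, Jura, Esk, Ness}; color 2 → {Kell, Holt, Moor, Corve, Farn}; color 3 → {Dane}. No two conflicting regions share a color.

3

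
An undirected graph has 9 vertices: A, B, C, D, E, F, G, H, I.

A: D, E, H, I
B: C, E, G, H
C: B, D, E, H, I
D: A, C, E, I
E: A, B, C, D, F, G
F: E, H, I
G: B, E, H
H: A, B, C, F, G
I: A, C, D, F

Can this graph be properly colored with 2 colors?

No

A, D, I are mutually adjacent, so at least 3 colors are needed.
So 2 colors are not enough.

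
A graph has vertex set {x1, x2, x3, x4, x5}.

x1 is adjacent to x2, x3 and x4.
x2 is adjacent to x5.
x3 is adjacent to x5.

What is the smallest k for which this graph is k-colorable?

2

x1 and x2 are adjacent, so at least 2 colors are needed.
2 colors suffice: color red → {x1, x5}; color blue → {x2, x3, x4}. No two adjacent vertices share a color.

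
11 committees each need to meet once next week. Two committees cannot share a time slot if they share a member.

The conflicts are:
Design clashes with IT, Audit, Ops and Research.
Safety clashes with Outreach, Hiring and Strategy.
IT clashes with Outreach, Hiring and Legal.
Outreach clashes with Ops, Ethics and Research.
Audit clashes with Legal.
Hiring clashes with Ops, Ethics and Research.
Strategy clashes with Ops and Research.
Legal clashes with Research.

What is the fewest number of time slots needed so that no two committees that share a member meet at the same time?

2

Safety and Outreach conflict, so at least 2 time slots are needed.
2 time slots suffice: time slot 1 → {Design, Outreach, Hiring, Strategy, Legal}; time slot 2 → {Safety, IT, Audit, Ops, Ethics, Research}. Each listed conflict is separated.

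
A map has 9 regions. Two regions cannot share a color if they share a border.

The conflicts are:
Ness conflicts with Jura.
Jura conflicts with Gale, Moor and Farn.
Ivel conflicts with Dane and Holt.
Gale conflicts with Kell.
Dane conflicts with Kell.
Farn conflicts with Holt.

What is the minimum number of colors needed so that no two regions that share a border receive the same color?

3

The cycle Dane-Kell-Gale-Jura-Farn-Holt-Ivel-Dane has odd length 7, so it cannot be 2-colored; at least 3 colors are needed.
3 colors suffice: color 1 → {Jura, Ivel, Kell}; color 2 → {Ness, Gale, Moor, Dane, Holt}; color 3 → {Farn}. Every pair that conflicts lands in different colors.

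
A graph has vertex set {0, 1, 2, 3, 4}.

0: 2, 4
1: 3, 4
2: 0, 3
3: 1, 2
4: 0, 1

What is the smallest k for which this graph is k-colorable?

The cycle 3-1-4-0-2-3 has odd length 5, so it cannot be 2-colored; at least 3 colors are needed.
3 colors suffice: color red → {2, 4}; color blue → {0, 1}; color green → {3}. Each edge has distinct colors on its endpoints.

3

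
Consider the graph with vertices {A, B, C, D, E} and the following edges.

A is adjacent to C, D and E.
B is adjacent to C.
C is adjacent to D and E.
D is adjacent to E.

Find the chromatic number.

A, C, D, E are pairwise adjacent (a clique of size 4), so at least 4 colors are needed.
A valid assignment using 4 colors: A=3, B=2, C=1, D=4, E=2. No two adjacent vertices share a color.

4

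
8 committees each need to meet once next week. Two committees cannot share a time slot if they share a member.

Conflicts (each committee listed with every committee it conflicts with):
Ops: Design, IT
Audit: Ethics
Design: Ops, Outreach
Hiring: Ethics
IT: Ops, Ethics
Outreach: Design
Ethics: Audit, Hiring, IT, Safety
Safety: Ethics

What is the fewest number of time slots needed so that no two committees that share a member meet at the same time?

2

Design and Outreach conflict, so at least 2 time slots are needed.
2 time slots suffice: time slot 1 → {Ops, Outreach, Ethics}; time slot 2 → {Audit, Design, Hiring, IT, Safety}. Each listed conflict is separated.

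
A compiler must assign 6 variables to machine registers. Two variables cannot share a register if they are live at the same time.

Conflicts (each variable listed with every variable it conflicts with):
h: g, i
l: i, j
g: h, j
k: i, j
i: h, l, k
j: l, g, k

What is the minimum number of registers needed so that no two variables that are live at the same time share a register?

The cycle i-h-g-j-l-i has odd length 5, so it cannot be 2-colored; at least 3 registers are needed.
3 registers suffice: h=3, l=2, g=2, k=2, i=1, j=1. Each listed conflict is separated.

3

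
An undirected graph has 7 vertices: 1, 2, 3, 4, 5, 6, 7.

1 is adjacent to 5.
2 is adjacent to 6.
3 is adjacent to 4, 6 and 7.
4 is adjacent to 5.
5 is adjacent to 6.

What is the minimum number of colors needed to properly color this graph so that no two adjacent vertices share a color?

4 and 5 are adjacent, so at least 2 colors are needed.
One proper 2-coloring: 1=blue, 2=red, 3=red, 4=blue, 5=red, 6=blue, 7=blue. Every edge joins two different colors.

2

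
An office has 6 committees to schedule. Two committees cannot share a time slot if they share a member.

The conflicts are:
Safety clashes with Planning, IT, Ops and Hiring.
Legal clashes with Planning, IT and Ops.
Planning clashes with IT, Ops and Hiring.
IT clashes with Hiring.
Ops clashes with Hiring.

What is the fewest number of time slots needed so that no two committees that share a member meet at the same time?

4

Safety, Planning, Ops, Hiring pairwise conflict, so at least 4 time slots are needed.
4 time slots suffice: time slot 1 → {Planning}; time slot 2 → {Legal, Hiring}; time slot 3 → {Safety}; time slot 4 → {IT, Ops}. Every pair that conflicts lands in different time slots.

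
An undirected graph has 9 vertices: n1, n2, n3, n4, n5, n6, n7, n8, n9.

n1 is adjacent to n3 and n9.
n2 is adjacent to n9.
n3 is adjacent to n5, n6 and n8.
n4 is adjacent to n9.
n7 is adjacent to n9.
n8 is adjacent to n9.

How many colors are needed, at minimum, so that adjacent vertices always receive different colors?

n2 and n9 are adjacent, so at least 2 colors are needed.
2 colors suffice: n1=blue, n2=blue, n3=red, n4=blue, n5=blue, n6=blue, n7=blue, n8=blue, n9=red. Each edge has distinct colors on its endpoints.

2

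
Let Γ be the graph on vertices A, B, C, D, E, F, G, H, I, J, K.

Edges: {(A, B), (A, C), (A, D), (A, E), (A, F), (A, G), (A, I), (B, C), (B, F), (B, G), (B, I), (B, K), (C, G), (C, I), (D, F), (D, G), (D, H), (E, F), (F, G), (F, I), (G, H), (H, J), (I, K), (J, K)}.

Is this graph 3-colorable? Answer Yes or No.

No

A, B, C, I are mutually adjacent (a clique of size 4), so at least 4 colors are needed.
So 3 colors are not enough.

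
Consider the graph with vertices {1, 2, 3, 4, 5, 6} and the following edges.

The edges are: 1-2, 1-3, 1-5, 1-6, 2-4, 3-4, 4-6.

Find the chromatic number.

1 and 3 are adjacent, so at least 2 colors are needed.
2 colors suffice: color red → {1, 4}; color blue → {2, 3, 5, 6}. No two adjacent vertices share a color.

2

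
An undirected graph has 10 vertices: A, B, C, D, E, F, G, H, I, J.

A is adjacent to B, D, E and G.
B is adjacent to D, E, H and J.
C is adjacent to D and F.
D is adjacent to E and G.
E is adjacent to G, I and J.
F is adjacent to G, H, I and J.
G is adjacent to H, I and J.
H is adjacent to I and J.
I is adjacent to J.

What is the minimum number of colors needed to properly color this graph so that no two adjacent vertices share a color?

F, G, H, I, J are mutually adjacent (a clique of size 5), so at least 5 colors are needed.
5 colors suffice: color 1 → {B, C, G}; color 2 → {D, J}; color 3 → {E, H}; color 4 → {A, I}; color 5 → {F}. Every edge joins two different colors.

5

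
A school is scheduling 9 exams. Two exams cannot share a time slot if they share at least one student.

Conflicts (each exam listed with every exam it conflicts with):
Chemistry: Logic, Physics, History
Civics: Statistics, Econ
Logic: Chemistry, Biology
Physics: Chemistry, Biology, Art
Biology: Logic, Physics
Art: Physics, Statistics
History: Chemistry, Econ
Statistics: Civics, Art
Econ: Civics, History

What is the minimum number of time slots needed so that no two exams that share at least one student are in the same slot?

The cycle Chemistry-History-Econ-Civics-Statistics-Art-Physics-Chemistry has odd length 7, so it cannot be 2-colored; at least 3 time slots are needed.
A valid assignment using 3 time slots: Chemistry=2, Civics=1, Logic=1, Physics=1, Biology=2, Art=2, History=1, Statistics=3, Econ=2. Every pair that conflicts lands in different time slots.

3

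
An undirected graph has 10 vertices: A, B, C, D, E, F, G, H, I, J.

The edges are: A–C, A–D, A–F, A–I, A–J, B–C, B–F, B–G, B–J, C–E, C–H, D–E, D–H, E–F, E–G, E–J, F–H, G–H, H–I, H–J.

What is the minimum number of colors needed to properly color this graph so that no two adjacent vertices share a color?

A and F are adjacent, so at least 2 colors are needed.
One proper 2-coloring: A=1, B=1, C=2, D=2, E=1, F=2, G=2, H=1, I=2, J=2. Each edge has distinct colors on its endpoints.

2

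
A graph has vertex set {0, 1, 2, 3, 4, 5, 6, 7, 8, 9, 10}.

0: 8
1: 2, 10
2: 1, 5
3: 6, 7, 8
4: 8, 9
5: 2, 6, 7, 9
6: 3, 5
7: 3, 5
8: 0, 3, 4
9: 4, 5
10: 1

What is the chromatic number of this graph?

5 and 6 are adjacent, so at least 2 colors are needed.
2 colors suffice: color a → {0, 1, 3, 4, 5}; color b → {2, 6, 7, 8, 9, 10}. Every edge joins two different colors.

2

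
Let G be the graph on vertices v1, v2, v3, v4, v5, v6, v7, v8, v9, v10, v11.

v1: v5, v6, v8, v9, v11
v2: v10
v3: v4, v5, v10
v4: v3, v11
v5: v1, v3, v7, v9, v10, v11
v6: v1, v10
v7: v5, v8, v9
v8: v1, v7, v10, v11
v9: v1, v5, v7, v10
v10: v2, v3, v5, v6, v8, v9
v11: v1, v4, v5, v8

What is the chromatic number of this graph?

3

v1, v8, v11 are pairwise adjacent, so at least 3 colors are needed.
3 colors suffice: color 1 → {v2, v4, v5, v6, v8}; color 2 → {v1, v7, v10}; color 3 → {v3, v9, v11}. No two adjacent vertices share a color.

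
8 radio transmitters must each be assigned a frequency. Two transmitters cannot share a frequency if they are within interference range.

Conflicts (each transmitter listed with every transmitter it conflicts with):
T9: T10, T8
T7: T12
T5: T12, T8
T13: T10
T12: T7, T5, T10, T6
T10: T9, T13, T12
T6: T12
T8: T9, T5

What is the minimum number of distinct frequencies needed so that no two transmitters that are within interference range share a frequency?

The cycle T10-T9-T8-T5-T12-T10 has odd length 5, so it cannot be 2-colored; at least 3 frequencies are needed.
Using 3 frequencies: T9=3, T7=2, T5=2, T13=1, T12=1, T10=2, T6=2, T8=1. No two conflicting transmitters share a frequency.

3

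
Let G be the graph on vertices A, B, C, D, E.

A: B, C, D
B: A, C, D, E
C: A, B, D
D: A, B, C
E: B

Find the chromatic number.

4

A, B, C, D form a clique, so at least 4 colors are needed.
4 colors suffice: color 1 → {B}; color 2 → {C, E}; color 3 → {A}; color 4 → {D}. No two adjacent vertices share a color.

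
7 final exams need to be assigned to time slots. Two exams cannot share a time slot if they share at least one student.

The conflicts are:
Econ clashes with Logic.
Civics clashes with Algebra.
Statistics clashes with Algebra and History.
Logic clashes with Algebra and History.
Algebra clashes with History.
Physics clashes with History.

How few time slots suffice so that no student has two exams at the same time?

3

Logic, Algebra, History all conflict with each other, so at least 3 time slots are needed.
3 time slots suffice: Econ=1, Civics=1, Statistics=3, Logic=3, Algebra=2, Physics=2, History=1. Every pair that conflicts lands in different time slots.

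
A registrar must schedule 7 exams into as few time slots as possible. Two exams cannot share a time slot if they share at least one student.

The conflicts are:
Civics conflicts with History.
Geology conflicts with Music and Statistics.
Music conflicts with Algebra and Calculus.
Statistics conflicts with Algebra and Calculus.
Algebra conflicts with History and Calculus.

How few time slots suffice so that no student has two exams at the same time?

Music, Algebra, Calculus all conflict with each other, so at least 3 time slots are needed.
3 time slots suffice: time slot 1 → {Civics, Geology, Algebra}; time slot 2 → {History, Calculus}; time slot 3 → {Music, Statistics}. No two conflicting exams share a time slot.

3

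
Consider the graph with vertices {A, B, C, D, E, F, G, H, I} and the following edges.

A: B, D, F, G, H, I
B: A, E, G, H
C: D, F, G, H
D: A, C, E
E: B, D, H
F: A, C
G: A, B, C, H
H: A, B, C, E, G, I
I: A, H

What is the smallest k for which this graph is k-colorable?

A, B, G, H are pairwise adjacent (a clique of size 4), so at least 4 colors are needed.
4 colors suffice: color red → {A, C, E}; color blue → {D, F, H}; color green → {G, I}; color yellow → {B}. No two adjacent vertices share a color.

4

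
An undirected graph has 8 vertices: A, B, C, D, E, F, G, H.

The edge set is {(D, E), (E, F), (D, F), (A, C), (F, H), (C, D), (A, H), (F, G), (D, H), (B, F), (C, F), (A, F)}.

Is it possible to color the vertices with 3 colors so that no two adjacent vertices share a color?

Yes

The chromatic number is 3. A, C, F form a triangle, so at least 3 colors are needed.
A valid assignment using 3 colors: A=blue, B=blue, C=green, D=blue, E=green, F=red, G=blue, H=green.
That is already a proper 3-coloring.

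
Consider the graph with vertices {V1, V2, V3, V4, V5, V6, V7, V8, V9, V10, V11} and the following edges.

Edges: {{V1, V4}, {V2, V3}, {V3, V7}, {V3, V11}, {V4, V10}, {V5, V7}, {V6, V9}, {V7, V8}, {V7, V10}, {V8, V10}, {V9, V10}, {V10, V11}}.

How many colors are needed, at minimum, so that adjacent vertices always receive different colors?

3

V7, V8, V10 are mutually adjacent, so at least 3 colors are needed.
3 colors suffice: V1=red, V2=blue, V3=red, V4=blue, V5=red, V6=red, V7=blue, V8=green, V9=blue, V10=red, V11=blue. Each edge has distinct colors on its endpoints.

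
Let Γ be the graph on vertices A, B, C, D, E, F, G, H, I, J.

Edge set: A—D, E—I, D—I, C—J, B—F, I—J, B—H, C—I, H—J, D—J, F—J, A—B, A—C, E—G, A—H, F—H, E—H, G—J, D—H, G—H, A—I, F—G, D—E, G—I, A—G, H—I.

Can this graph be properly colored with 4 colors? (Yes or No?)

Yes

The chromatic number is 4. E, G, H, I form a clique, so at least 4 colors are needed.
4 colors suffice: color 1 → {C, H}; color 2 → {F, I}; color 3 → {B, D, G}; color 4 → {A, E, J}.
That is already a proper 4-coloring.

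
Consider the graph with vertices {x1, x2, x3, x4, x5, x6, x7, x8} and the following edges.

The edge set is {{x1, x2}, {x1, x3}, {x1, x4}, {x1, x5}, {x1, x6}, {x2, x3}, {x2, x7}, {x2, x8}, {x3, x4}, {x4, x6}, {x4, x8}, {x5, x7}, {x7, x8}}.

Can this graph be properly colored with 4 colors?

The chromatic number is 3. x2, x7, x8 form a triangle, so at least 3 colors are needed.
A valid assignment using 3 colors: x1=red, x2=blue, x3=green, x4=blue, x5=blue, x6=green, x7=red, x8=green.
Since 4 ≥ 3, a proper 4-coloring certainly exists.

Yes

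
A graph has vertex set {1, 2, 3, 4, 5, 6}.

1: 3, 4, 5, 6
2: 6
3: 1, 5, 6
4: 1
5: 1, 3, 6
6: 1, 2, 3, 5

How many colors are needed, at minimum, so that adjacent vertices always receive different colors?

1, 3, 5, 6 are pairwise adjacent (a clique of size 4), so at least 4 colors are needed.
4 colors suffice: 1=blue, 2=blue, 3=green, 4=red, 5=yellow, 6=red. Each edge has distinct colors on its endpoints.

4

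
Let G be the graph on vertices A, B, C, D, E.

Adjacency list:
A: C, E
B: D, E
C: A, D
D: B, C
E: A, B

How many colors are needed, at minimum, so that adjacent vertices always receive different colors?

The cycle E-A-C-D-B-E has odd length 5, so it cannot be 2-colored; at least 3 colors are needed.
3 colors suffice: color 1 → {B, C}; color 2 → {A, D}; color 3 → {E}. No two adjacent vertices share a color.

3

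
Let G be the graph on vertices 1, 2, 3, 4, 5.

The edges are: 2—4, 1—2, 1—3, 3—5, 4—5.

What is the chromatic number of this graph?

The cycle 2-1-3-5-4-2 has odd length 5, so it cannot be 2-colored; at least 3 colors are needed.
A valid assignment using 3 colors: 1=blue, 2=green, 3=red, 4=red, 5=blue. Every edge joins two different colors.

3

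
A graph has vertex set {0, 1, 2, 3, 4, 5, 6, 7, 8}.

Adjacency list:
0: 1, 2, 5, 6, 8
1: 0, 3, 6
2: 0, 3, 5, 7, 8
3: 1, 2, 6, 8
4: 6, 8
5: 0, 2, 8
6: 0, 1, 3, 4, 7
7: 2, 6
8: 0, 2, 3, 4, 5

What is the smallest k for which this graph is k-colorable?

0, 2, 5, 8 are pairwise adjacent (a clique of size 4), so at least 4 colors are needed.
4 colors suffice: 0=blue, 1=green, 2=green, 3=blue, 4=blue, 5=yellow, 6=red, 7=blue, 8=red. No two adjacent vertices share a color.

4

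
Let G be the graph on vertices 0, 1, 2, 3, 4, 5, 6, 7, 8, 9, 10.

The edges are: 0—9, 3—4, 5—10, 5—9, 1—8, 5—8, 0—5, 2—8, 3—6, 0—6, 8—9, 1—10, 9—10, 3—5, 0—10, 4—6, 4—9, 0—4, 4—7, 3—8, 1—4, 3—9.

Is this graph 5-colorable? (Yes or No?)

Yes

The chromatic number is 4. 3, 5, 8, 9 are pairwise adjacent (a clique of size 4), so at least 4 colors are needed.
4 colors suffice: color a → {1, 2, 6, 7, 9}; color b → {4, 5}; color c → {0, 3}; color d → {8, 10}.
Since 5 ≥ 4, a proper 5-coloring certainly exists.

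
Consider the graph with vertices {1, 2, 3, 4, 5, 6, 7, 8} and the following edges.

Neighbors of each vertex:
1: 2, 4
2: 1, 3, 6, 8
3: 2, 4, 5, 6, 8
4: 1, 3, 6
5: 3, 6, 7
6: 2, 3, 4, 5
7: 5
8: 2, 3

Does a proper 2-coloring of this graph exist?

No

3, 5, 6 are pairwise adjacent, so at least 3 colors are needed.
So 2 colors are not enough.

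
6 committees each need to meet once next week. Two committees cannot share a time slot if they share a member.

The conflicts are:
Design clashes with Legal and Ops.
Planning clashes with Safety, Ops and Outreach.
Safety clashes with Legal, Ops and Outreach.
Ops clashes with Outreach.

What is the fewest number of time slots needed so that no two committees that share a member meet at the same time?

4

Planning, Safety, Ops, Outreach all conflict with each other, so at least 4 time slots are needed.
Using 4 time slots: Design=1, Planning=3, Safety=1, Legal=2, Ops=2, Outreach=4. No two conflicting committees share a time slot.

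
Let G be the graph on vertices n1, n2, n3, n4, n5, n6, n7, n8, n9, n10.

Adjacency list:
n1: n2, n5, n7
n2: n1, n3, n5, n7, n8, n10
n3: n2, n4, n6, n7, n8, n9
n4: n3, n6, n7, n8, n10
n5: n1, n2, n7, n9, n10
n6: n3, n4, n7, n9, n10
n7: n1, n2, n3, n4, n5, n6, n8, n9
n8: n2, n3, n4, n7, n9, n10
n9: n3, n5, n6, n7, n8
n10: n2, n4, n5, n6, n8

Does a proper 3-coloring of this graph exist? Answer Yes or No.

n3, n6, n7, n9 form a clique, so at least 4 colors are needed.
So 3 colors are not enough.

No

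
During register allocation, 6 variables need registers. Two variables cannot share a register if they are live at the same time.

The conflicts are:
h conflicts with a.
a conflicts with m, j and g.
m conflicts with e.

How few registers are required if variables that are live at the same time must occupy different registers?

2

a and j conflict, so at least 2 registers are needed.
Using 2 registers: h=2, a=1, m=2, e=1, j=2, g=2. No two conflicting variables share a register.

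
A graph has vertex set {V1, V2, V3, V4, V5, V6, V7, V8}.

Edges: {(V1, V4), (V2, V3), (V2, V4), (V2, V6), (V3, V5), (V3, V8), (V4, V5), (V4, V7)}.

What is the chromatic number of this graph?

2

V3 and V5 are adjacent, so at least 2 colors are needed.
One proper 2-coloring: V1=blue, V2=blue, V3=red, V4=red, V5=blue, V6=red, V7=blue, V8=blue. Each edge has distinct colors on its endpoints.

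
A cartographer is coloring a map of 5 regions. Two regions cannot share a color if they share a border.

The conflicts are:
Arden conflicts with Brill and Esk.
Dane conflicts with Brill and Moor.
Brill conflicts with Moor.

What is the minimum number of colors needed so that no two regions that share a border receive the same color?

Dane, Brill, Moor all conflict with each other, so at least 3 colors are needed.
3 colors suffice: color 1 → {Brill, Esk}; color 2 → {Arden, Dane}; color 3 → {Moor}. No two conflicting regions share a color.

3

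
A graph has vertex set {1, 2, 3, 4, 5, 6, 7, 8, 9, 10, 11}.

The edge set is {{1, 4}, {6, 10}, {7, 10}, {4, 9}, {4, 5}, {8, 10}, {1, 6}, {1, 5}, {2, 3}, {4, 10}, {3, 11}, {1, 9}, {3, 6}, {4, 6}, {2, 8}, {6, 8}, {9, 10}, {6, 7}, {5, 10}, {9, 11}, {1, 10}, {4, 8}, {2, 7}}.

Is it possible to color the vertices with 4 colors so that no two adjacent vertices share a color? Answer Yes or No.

Yes

The chromatic number is 4. 1, 4, 6, 10 are pairwise adjacent (a clique of size 4), so at least 4 colors are needed.
A valid assignment using 4 colors: 1=yellow, 2=green, 3=red, 4=blue, 5=green, 6=green, 7=blue, 8=yellow, 9=green, 10=red, 11=blue.
That is already a proper 4-coloring.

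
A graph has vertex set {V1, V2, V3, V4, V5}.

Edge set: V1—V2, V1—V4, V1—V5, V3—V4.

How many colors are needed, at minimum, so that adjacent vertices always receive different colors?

2

V3 and V4 are adjacent, so at least 2 colors are needed.
2 colors suffice: color 1 → {V1, V3}; color 2 → {V2, V4, V5}. No two adjacent vertices share a color.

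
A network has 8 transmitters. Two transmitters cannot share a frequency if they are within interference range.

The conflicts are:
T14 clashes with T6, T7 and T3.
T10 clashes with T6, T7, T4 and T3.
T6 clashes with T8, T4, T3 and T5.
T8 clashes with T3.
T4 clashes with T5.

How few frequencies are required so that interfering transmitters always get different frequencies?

3

T14, T6, T3 pairwise conflict, so at least 3 frequencies are needed.
3 frequencies suffice: frequency 1 → {T6, T7}; frequency 2 → {T4, T3}; frequency 3 → {T14, T10, T8, T5}. Each listed conflict is separated.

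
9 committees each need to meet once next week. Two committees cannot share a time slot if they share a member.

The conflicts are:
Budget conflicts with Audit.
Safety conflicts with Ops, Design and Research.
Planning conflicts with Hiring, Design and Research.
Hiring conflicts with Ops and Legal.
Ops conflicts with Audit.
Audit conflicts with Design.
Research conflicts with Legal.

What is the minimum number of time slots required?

3

The cycle Planning-Design-Audit-Ops-Hiring-Planning has odd length 5, so it cannot be 2-colored; at least 3 time slots are needed.
3 time slots suffice: time slot 1 → {Safety, Hiring, Audit}; time slot 2 → {Budget, Planning, Ops, Legal}; time slot 3 → {Design, Research}. Every pair that conflicts lands in different time slots.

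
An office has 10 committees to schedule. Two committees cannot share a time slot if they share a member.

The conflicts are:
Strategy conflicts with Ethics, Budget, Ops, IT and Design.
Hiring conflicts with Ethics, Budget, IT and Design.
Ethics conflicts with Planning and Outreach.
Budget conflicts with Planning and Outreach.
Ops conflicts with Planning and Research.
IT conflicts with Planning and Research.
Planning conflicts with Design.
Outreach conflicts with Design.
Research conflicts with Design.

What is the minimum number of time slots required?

Strategy and Budget conflict, so at least 2 time slots are needed.
Using 2 time slots: Strategy=1, Hiring=1, Ethics=2, Budget=2, Ops=2, IT=2, Planning=1, Outreach=1, Research=1, Design=2. Each listed conflict is separated.

2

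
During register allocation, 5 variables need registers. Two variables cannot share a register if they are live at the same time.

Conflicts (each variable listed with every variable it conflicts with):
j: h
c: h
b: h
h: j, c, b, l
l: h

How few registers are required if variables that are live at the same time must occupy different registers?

2

h and l conflict, so at least 2 registers are needed.
2 registers suffice: register 1 → {h}; register 2 → {j, c, b, l}. No two conflicting variables share a register.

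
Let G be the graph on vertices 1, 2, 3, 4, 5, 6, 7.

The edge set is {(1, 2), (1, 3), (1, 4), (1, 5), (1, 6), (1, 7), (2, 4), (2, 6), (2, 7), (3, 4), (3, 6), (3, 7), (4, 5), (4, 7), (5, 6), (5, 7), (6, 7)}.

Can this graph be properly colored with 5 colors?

The chromatic number is 4. 1, 3, 6, 7 form a clique, so at least 4 colors are needed.
4 colors suffice: color red → {1}; color blue → {7}; color green → {4, 6}; color yellow → {2, 3, 5}.
Since 5 ≥ 4, a proper 5-coloring certainly exists.

Yes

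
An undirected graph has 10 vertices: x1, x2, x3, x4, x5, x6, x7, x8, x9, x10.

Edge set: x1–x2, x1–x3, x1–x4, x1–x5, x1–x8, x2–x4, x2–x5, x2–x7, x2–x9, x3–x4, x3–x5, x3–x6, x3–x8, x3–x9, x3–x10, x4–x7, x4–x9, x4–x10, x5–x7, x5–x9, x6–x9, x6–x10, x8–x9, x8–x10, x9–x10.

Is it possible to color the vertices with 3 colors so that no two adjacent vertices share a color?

No

x3, x6, x9, x10 form a clique, so at least 4 colors are needed.
So 3 colors are not enough.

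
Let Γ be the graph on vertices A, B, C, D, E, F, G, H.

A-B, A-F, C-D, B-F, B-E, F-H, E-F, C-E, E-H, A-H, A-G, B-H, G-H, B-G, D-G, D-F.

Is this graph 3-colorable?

B, E, F, H form a clique, so at least 4 colors are needed.
So 3 colors are not enough.

No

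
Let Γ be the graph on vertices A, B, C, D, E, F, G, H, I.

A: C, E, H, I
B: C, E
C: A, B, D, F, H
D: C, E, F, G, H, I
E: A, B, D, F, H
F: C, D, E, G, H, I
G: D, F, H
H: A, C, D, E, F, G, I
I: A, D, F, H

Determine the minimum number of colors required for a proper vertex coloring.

D, F, H, I are pairwise adjacent (a clique of size 4), so at least 4 colors are needed.
4 colors suffice: color 1 → {B, H}; color 2 → {A, D}; color 3 → {F}; color 4 → {C, E, G, I}. No two adjacent vertices share a color.

4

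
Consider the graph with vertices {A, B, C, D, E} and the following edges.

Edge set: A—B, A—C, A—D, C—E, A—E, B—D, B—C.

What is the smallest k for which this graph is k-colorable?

A, C, E are pairwise adjacent, so at least 3 colors are needed.
3 colors suffice: color 1 → {A}; color 2 → {C, D}; color 3 → {B, E}. Every edge joins two different colors.

3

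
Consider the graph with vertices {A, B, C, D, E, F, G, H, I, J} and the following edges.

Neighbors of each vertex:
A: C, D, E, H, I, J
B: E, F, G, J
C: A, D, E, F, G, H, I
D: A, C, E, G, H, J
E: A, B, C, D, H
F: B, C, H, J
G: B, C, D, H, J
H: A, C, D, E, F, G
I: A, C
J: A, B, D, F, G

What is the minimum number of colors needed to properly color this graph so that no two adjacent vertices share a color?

5

A, C, D, E, H are pairwise adjacent (a clique of size 5), so at least 5 colors are needed.
5 colors suffice: color 1 → {C, J}; color 2 → {A, F, G}; color 3 → {B, D, I}; color 4 → {H}; color 5 → {E}. Every edge joins two different colors.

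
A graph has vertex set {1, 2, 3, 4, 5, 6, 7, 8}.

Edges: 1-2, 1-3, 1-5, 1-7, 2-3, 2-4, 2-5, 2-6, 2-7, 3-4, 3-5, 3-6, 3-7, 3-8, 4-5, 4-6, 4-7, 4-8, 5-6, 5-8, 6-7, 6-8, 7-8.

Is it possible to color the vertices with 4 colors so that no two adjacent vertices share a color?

No

3, 4, 6, 7, 8 are pairwise adjacent (a clique of size 5), so at least 5 colors are needed.
So 4 colors are not enough.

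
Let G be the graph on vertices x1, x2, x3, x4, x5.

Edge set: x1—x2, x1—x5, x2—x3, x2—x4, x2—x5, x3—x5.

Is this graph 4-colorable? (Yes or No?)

Yes

The chromatic number is 3. x2, x3, x5 are pairwise adjacent, so at least 3 colors are needed.
3 colors suffice: color 1 → {x2}; color 2 → {x4, x5}; color 3 → {x1, x3}.
Since 4 ≥ 3, a proper 4-coloring certainly exists.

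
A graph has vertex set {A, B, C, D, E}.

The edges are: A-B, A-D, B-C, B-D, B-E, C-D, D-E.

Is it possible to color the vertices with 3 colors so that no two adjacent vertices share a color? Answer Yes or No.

The chromatic number is 3. B, D, E are mutually adjacent, so at least 3 colors are needed.
3 colors suffice: color 1 → {D}; color 2 → {B}; color 3 → {A, C, E}.
That is already a proper 3-coloring.

Yes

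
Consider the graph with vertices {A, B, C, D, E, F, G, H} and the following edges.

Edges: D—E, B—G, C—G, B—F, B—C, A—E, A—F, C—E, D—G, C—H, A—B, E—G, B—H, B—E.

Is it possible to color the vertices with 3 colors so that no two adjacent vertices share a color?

No

B, C, E, G form a clique, so at least 4 colors are needed.
So 3 colors are not enough.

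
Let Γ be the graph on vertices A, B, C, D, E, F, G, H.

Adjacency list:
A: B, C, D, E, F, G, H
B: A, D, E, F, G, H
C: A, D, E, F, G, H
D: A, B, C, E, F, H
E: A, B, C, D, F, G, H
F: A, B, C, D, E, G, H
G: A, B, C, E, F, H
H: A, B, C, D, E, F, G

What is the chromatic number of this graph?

A, B, E, F, G, H form a clique, so at least 6 colors are needed.
6 colors suffice: A=1, B=6, C=6, D=5, E=2, F=4, G=5, H=3. Each edge has distinct colors on its endpoints.

6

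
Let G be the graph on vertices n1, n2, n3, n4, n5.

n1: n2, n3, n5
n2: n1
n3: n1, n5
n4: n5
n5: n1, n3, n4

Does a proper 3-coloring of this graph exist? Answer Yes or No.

The chromatic number is 3. n1, n3, n5 form a triangle, so at least 3 colors are needed.
One proper 3-coloring: n1=1, n2=2, n3=3, n4=1, n5=2.
That is already a proper 3-coloring.

Yes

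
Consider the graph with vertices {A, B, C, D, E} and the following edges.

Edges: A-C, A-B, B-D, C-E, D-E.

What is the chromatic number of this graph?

The cycle A-B-D-E-C-A has odd length 5, so it cannot be 2-colored; at least 3 colors are needed.
A valid assignment using 3 colors: A=3, B=2, C=1, D=1, E=2. Every edge joins two different colors.

3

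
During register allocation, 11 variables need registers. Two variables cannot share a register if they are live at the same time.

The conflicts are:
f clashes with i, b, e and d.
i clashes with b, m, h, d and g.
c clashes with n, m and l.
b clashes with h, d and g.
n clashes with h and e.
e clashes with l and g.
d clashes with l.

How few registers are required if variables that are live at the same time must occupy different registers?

f, i, b, d pairwise conflict, so at least 4 registers are needed.
4 registers suffice: register 1 → {i, c, e}; register 2 → {b, n, m, l}; register 3 → {h, d, g}; register 4 → {f}. Every pair that conflicts lands in different registers.

4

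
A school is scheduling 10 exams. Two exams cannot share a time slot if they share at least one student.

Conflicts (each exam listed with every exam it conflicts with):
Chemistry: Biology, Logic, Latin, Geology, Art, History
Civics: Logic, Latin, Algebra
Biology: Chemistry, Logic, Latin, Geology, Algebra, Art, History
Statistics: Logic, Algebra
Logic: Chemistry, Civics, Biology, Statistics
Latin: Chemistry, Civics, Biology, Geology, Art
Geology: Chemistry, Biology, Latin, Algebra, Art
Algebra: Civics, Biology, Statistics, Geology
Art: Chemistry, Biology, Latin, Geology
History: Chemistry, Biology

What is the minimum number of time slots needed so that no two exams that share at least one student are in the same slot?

5

Chemistry, Biology, Latin, Geology, Art all conflict with each other, so at least 5 time slots are needed.
5 time slots suffice: time slot 1 → {Civics, Biology, Statistics}; time slot 2 → {Chemistry, Algebra}; time slot 3 → {Logic, Geology, History}; time slot 4 → {Latin}; time slot 5 → {Art}. No two conflicting exams share a time slot.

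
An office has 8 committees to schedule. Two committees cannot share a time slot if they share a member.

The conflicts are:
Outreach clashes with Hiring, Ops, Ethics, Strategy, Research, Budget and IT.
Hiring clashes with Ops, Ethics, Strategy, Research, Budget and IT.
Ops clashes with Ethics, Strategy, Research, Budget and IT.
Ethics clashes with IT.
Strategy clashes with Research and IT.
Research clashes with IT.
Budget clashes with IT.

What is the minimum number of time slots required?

6

Outreach, Hiring, Ops, Strategy, Research, IT are mutually in conflict, so at least 6 time slots are needed.
6 time slots suffice: Outreach=3, Hiring=4, Ops=2, Ethics=5, Strategy=5, Research=6, Budget=5, IT=1. Every pair that conflicts lands in different time slots.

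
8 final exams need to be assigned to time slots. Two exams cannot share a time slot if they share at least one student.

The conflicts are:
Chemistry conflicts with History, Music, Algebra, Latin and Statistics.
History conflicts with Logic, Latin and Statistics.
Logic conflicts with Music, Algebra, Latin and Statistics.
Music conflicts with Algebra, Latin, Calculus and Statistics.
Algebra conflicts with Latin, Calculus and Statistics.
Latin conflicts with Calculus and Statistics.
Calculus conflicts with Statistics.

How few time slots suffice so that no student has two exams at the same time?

Music, Algebra, Latin, Calculus, Statistics are mutually in conflict, so at least 5 time slots are needed.
5 time slots suffice: time slot 1 → {Latin}; time slot 2 → {Statistics}; time slot 3 → {History, Algebra}; time slot 4 → {Music}; time slot 5 → {Chemistry, Logic, Calculus}. Every pair that conflicts lands in different time slots.

5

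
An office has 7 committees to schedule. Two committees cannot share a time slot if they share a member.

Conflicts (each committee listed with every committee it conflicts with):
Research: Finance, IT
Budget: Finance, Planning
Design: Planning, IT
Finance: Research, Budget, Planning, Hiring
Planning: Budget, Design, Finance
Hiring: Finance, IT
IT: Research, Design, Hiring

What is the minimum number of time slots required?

Budget, Finance, Planning pairwise conflict, so at least 3 time slots are needed.
Using 3 time slots: Research=2, Budget=3, Design=3, Finance=1, Planning=2, Hiring=2, IT=1. Each listed conflict is separated.

3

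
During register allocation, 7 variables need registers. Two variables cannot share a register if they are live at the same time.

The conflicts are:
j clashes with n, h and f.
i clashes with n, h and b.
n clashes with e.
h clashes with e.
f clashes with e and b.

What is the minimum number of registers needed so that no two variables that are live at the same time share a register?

The cycle h-i-b-f-j-h has odd length 5, so it cannot be 2-colored; at least 3 registers are needed.
3 registers suffice: register 1 → {j, i, e}; register 2 → {n, h, f}; register 3 → {b}. Every pair that conflicts lands in different registers.

3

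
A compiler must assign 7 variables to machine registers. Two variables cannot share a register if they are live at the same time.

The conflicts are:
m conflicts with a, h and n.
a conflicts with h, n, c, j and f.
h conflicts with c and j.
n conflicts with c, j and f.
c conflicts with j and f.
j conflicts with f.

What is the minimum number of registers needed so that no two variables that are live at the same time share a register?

5

a, n, c, j, f are mutually in conflict, so at least 5 registers are needed.
5 registers suffice: register 1 → {a}; register 2 → {m, j}; register 3 → {c}; register 4 → {h, n}; register 5 → {f}. No two conflicting variables share a register.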